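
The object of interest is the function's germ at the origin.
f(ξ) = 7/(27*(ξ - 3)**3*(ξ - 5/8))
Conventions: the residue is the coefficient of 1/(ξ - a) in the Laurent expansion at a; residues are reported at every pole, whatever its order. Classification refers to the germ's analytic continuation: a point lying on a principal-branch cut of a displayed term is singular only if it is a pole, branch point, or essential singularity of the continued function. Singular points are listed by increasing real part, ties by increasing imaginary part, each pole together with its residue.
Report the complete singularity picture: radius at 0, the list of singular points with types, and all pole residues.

Radius of convergence at 0: 5/8.
At 5/8: a pole of order 1; residue -3584/185193.
At 3: a pole of order 3; residue 3584/185193.

Denominator factor (ξ - 5/8): pole of order 1 at 5/8, modulus 5/8.
Denominator factor (ξ - 3)^3: pole of order 3 at 3, modulus 3.
The radius of convergence is the smallest modulus among the singular points: 5/8.
At the order-1 pole 5/8 set g(ξ) = (ξ - (5/8))*f(ξ) = 7/(27*(ξ - 3)**3).
Simple pole: residue = g(a) at a = 5/8, which is -3584/185193.
At the order-3 pole 3 set g(ξ) = (ξ - (3))^3*f(ξ) = 7/(27*(ξ - 5/8)).
Order-3 pole: residue = g''(a)/2; g''(3) = 7168/185193, so the residue is 3584/185193.
List the singular points by increasing real part (a conjugate pair: the negative imaginary part first).


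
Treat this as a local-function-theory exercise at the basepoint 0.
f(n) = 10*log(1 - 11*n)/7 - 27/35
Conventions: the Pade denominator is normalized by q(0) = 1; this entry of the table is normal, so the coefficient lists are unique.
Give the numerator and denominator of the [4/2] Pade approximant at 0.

Taylor coefficients needed (expand at 0): a_0 = -27/35, a_1 = -110/7, a_2 = -605/7, a_3 = -13310/21, a_4 = -73205/14, a_5 = -322102/7, a_6 = -8857805/21.
Write the denominator as Q(n) = 1 + q1*n + q2*n^2. Requiring Q*f - P = O(n^7) with deg P <= 4 kills the coefficients of n^5..n^6 in Q*f:
  n^5: a_5 + q1*a_4 + q2*a_3 = 0, i.e. -322102/7 + (-73205/14)*q1 + (-13310/21)*q2 = 0.
  n^6: a_6 + q1*a_5 + q2*a_4 = 0, i.e. -8857805/21 + (-322102/7)*q1 + (-73205/14)*q2 = 0.
Solving this linear system: q1 = -44/3, q2 = 242/5.
The numerator is Q*f truncated at degree 4: P0 = a_0 = -27/35; P1 = a_1 + q1*a_0 = -22/5; P2 = a_2 + q1*a_1 + q2*a_0 = 56023/525; P3 = a_3 + q1*a_2 + q2*a_1 = -2662/21; P4 = a_4 + q1*a_3 + q2*a_2 = -14641/126.

The Pade approximant has numerator coefficients [-27/35, -22/5, 56023/525, -2662/21, -14641/126]; denominator coefficients [1, -44/3, 242/5].


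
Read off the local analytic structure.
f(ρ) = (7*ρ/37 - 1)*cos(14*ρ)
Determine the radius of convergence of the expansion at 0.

The radius of convergence is infinite.

The factor cos(14*ρ) is entire and contributes no finite singular point.
The polynomial part has no poles.
No finite singular points: the Taylor series at 0 converges everywhere.


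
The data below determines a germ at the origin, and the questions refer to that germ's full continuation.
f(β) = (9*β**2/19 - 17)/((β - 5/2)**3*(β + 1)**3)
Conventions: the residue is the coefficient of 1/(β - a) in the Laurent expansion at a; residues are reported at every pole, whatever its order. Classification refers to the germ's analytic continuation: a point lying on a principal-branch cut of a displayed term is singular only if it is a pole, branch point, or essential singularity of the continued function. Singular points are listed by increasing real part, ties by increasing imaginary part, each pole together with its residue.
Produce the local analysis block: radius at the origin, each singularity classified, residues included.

Denominator factor (β + 1)^3: pole of order 3 at -1, modulus 1.
Denominator factor (β - 5/2)^3: pole of order 3 at 5/2, modulus 5/2.
The radius of convergence is the smallest modulus among the singular points: 1.
At the order-3 pole -1 set g(β) = (β - (-1))^3*f(β) = (9*β**2/19 - 17)/(β - 5/2)**3.
Order-3 pole: residue = g''(a)/2; g''(-1) = 125616/319333, so the residue is 62808/319333.
At the order-3 pole 5/2 set g(β) = (β - (5/2))^3*f(β) = (9*β**2/19 - 17)/(β + 1)**3.
Order-3 pole: residue = g''(a)/2; g''(5/2) = -125616/319333, so the residue is -62808/319333.
List the singular points by increasing real part (a conjugate pair: the negative imaginary part first).

Radius of convergence at 0: 1.
At -1: a pole of order 3; residue 62808/319333.
At 5/2: a pole of order 3; residue -62808/319333.


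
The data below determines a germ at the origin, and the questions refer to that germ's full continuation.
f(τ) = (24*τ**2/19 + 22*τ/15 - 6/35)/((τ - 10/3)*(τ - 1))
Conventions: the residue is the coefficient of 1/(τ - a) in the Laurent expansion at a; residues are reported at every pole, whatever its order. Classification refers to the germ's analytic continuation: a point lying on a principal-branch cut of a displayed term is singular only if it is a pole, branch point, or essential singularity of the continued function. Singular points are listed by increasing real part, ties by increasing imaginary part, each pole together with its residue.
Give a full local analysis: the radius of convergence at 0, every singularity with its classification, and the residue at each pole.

Radius of convergence at 0: 1.
At 1: a pole of order 1; residue -5104/4655.
At 10/3: a pole of order 1; residue 112234/13965.

Denominator factor (τ - 1): pole of order 1 at 1, modulus 1.
Denominator factor (τ - 10/3): pole of order 1 at 10/3, modulus 10/3.
The radius of convergence is the smallest modulus among the singular points: 1.
At the order-1 pole 1 set g(τ) = (τ - (1))*f(τ) = (24*τ**2/19 + 22*τ/15 - 6/35)/(τ - 10/3).
Simple pole: residue = g(a) at a = 1, which is -5104/4655.
At the order-1 pole 10/3 set g(τ) = (τ - (10/3))*f(τ) = (24*τ**2/19 + 22*τ/15 - 6/35)/(τ - 1).
Simple pole: residue = g(a) at a = 10/3, which is 112234/13965.
List the singular points by increasing real part (a conjugate pair: the negative imaginary part first).


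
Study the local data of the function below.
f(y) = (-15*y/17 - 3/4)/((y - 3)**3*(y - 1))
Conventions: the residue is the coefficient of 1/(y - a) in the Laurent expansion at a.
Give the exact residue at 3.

The residue is -111/544.

At the order-3 pole 3 set g(y) = (y - (3))^3*f(y) = (-15*y/17 - 3/4)/(y - 1).
Order-3 pole: residue = g''(a)/2; g''(3) = -111/272, so the residue is -111/544.


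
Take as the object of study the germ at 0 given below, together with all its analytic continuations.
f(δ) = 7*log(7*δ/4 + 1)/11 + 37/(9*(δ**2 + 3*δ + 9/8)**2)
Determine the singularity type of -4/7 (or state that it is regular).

The point is a logarithmic branch point.

The term (7/11)*log(1 - δ/(-4/7)) has argument 1 - -4/7/(-4/7) = 0 at -4/7: a logarithmic (infinitely-sheeted) branch point; the remaining terms are analytic or single-valued there.


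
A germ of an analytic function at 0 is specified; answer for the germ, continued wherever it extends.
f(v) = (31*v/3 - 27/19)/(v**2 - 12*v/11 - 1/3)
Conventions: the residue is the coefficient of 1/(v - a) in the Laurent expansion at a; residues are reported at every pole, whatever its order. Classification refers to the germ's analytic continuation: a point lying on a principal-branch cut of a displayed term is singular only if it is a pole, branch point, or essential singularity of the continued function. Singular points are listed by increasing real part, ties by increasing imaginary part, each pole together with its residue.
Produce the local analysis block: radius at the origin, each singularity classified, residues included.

Denominator factor (v**2 - 12*v/11 - 1/3): discriminant 916/363, real irrational roots 6/11 + (1/33)*sqrt(687) and 6/11 - (1/33)*sqrt(687); poles of order 1, moduli 6/11 + (1/33)*sqrt(687) and -6/11 + (1/33)*sqrt(687).
The radius of convergence is the smallest modulus among the singular points: -6/11 + (1/33)*sqrt(687).
The factor v**2 - 12*v/11 - 1/3 splits as (v - a)(v - a') with a = 6/11 - (1/33)*sqrt(687), a' = 6/11 + (1/33)*sqrt(687). At the order-1 pole a set g(v) = (v - a)*f(v) = [31*v/3 - 27/19] / (v - a').
Simple pole: residue = g(a) at a = 6/11 - (1/33)*sqrt(687), which is 31/6 - (881/8702)*sqrt(687).
The factor v**2 - 12*v/11 - 1/3 splits as (v - a)(v - a') with a = 6/11 + (1/33)*sqrt(687), a' = 6/11 - (1/33)*sqrt(687). At the order-1 pole a set g(v) = (v - a)*f(v) = [31*v/3 - 27/19] / (v - a').
Simple pole: residue = g(a) at a = 6/11 + (1/33)*sqrt(687), which is 31/6 + (881/8702)*sqrt(687).
List the singular points by increasing real part (a conjugate pair: the negative imaginary part first).

Radius of convergence at 0: -6/11 + (1/33)*sqrt(687).
At 6/11 - (1/33)*sqrt(687): a pole of order 1; residue 31/6 - (881/8702)*sqrt(687).
At 6/11 + (1/33)*sqrt(687): a pole of order 1; residue 31/6 + (881/8702)*sqrt(687).


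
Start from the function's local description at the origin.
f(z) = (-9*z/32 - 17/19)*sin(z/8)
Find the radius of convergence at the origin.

The factor sin(z/8) is entire and contributes no finite singular point.
The polynomial part has no poles.
No finite singular points: the Taylor series at 0 converges everywhere.

The radius of convergence is infinite.


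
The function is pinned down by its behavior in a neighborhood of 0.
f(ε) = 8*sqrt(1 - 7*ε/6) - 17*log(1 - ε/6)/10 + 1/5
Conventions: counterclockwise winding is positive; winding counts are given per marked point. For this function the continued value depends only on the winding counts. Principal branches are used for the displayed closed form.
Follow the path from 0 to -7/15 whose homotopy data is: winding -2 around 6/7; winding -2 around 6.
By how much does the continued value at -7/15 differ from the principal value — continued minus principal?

Continued minus principal equals (34/5)*pi*i.

The rational part is single-valued and drops out of the difference; each branch term changes only by its own monodromy.
(8)*sqrt(1 - ε/(6/7)): winding -2 is even, the square root returns to the same sheet, contribution 0.
(-17/10)*log(1 - ε/(6)): each positive loop around 6 adds 2*pi*i to the log, so winding -2 contributes (-17/10)*(-2)*2*pi*i = (34/5)*pi*i.
Summing the contributions at ε = -7/15 gives (34/5)*pi*i.


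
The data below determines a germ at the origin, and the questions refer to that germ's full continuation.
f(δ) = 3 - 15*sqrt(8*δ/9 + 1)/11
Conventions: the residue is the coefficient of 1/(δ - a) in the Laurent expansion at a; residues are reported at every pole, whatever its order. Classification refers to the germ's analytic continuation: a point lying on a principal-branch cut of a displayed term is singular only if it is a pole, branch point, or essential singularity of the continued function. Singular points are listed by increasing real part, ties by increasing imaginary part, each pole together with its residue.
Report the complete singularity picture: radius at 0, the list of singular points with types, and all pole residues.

Radius of convergence at 0: 9/8.
At -9/8: an algebraic (square-root) branch point.

Branch term (-15/11)*sqrt(1 - δ/(-9/8)): its argument vanishes at δ = -9/8, a square-root branch point, modulus 9/8.
The radius of convergence is the smallest modulus among the singular points: 9/8.


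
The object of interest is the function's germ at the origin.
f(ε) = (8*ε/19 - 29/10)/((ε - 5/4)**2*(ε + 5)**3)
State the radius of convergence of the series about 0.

Denominator factor (ε + 5)^3: pole of order 3 at -5, modulus 5.
Denominator factor (ε - 5/4)^2: pole of order 2 at 5/4, modulus 5/4.
The radius of convergence is the smallest modulus among the singular points: 5/4.

The radius of convergence is 5/4.


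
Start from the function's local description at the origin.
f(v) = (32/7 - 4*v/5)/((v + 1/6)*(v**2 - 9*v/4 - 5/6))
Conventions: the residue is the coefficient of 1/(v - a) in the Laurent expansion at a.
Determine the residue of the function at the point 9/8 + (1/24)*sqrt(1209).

The residue is 5928/1085 - (2088/14105)*sqrt(1209).

The factor v**2 - 9*v/4 - 5/6 splits as (v - a)(v - a') with a = 9/8 + (1/24)*sqrt(1209), a' = 9/8 - (1/24)*sqrt(1209). At the order-1 pole a set g(v) = (v - a)*f(v) = [(32/7 - 4*v/5)/(v + 1/6)] / (v - a').
Simple pole: residue = g(a) at a = 9/8 + (1/24)*sqrt(1209), which is 5928/1085 - (2088/14105)*sqrt(1209).


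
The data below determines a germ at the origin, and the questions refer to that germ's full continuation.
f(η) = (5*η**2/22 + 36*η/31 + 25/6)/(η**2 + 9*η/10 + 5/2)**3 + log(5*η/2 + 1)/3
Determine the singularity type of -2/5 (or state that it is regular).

The point is a logarithmic branch point.

The term (1/3)*log(1 - η/(-2/5)) has argument 1 - -2/5/(-2/5) = 0 at -2/5: a logarithmic (infinitely-sheeted) branch point; the remaining terms are analytic or single-valued there.


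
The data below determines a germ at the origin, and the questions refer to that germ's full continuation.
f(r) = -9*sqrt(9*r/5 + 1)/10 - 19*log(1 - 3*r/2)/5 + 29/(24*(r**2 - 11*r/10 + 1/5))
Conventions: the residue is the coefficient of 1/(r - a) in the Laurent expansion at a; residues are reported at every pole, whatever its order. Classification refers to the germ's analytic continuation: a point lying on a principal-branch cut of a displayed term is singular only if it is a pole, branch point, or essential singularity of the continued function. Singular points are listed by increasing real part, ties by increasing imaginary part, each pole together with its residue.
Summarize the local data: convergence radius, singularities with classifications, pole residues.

Denominator factor (r**2 - 11*r/10 + 1/5): discriminant 41/100, real irrational roots 11/20 + (1/20)*sqrt(41) and 11/20 - (1/20)*sqrt(41); poles of order 1, moduli 11/20 + (1/20)*sqrt(41) and 11/20 - (1/20)*sqrt(41).
Branch term (-19/5)*log(1 - r/(2/3)): its argument vanishes at r = 2/3, a logarithmic branch point, modulus 2/3.
Branch term (-9/10)*sqrt(1 - r/(-5/9)): its argument vanishes at r = -5/9, a square-root branch point, modulus 5/9.
The radius of convergence is the smallest modulus among the singular points: 11/20 - (1/20)*sqrt(41).
The branch terms are analytic at 11/20 - (1/20)*sqrt(41) and contribute nothing to the residue; only the rational part matters.
The factor r**2 - 11*r/10 + 1/5 splits as (r - a)(r - a') with a = 11/20 - (1/20)*sqrt(41), a' = 11/20 + (1/20)*sqrt(41). At the order-1 pole a set g(r) = (r - a)*(rational part) = [29/24] / (r - a').
Simple pole: residue = g(a) at a = 11/20 - (1/20)*sqrt(41), which is -(145/492)*sqrt(41).
The branch terms are analytic at 11/20 + (1/20)*sqrt(41) and contribute nothing to the residue; only the rational part matters.
The factor r**2 - 11*r/10 + 1/5 splits as (r - a)(r - a') with a = 11/20 + (1/20)*sqrt(41), a' = 11/20 - (1/20)*sqrt(41). At the order-1 pole a set g(r) = (r - a)*(rational part) = [29/24] / (r - a').
Simple pole: residue = g(a) at a = 11/20 + (1/20)*sqrt(41), which is (145/492)*sqrt(41).
List the singular points by increasing real part (a conjugate pair: the negative imaginary part first).

Radius of convergence at 0: 11/20 - (1/20)*sqrt(41).
At -5/9: an algebraic (square-root) branch point.
At 11/20 - (1/20)*sqrt(41): a pole of order 1; residue -(145/492)*sqrt(41).
At 2/3: a logarithmic branch point.
At 11/20 + (1/20)*sqrt(41): a pole of order 1; residue (145/492)*sqrt(41).


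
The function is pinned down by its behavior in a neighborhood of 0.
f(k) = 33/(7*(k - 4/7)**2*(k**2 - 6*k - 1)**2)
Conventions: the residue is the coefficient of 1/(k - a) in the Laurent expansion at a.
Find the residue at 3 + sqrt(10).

The residue is 897974/2706867 - (114455803/1082746800)*sqrt(10).

The factor k**2 - 6*k - 1 splits as (k - a)(k - a') with a = 3 + sqrt(10), a' = 3 - sqrt(10). At the order-2 pole a set g(k) = (k - a)^2*f(k) = [33/(7*(k - 4/7)**2)] / (k - a')^2.
Order-2 pole: residue = g'(a); g'(3 + sqrt(10)) = 897974/2706867 - (114455803/1082746800)*sqrt(10), so the residue is 897974/2706867 - (114455803/1082746800)*sqrt(10).


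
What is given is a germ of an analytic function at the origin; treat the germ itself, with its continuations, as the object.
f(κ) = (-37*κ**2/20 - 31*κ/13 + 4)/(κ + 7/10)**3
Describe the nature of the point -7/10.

The point is a pole of order 3.

The denominator factor κ + 7/10 vanishes at -7/10 and appears to the power 3; the numerator there equals 123831/26000, nonzero, and no other factor vanishes.
Hence a pole whose order is the multiplicity, 3.


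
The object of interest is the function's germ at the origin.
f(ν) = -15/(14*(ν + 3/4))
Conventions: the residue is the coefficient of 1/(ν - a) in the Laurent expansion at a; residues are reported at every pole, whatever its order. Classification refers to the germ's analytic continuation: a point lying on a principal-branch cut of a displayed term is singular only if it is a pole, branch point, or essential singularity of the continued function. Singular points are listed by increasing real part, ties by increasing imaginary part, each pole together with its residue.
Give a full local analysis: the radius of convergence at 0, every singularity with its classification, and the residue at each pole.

Radius of convergence at 0: 3/4.
At -3/4: a pole of order 1; residue -15/14.

Denominator factor (ν + 3/4): pole of order 1 at -3/4, modulus 3/4.
The radius of convergence is the smallest modulus among the singular points: 3/4.
At the order-1 pole -3/4 set g(ν) = (ν - (-3/4))*f(ν) = -15/14.
Simple pole: residue = g(a) at a = -3/4, which is -15/14.


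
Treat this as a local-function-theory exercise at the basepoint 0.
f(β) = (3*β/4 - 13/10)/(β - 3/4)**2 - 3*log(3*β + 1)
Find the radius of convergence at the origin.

Denominator factor (β - 3/4)^2: pole of order 2 at 3/4, modulus 3/4.
Branch term (-3)*log(1 - β/(-1/3)): its argument vanishes at β = -1/3, a logarithmic branch point, modulus 1/3.
The radius of convergence is the smallest modulus among the singular points: 1/3.

The radius of convergence is 1/3.


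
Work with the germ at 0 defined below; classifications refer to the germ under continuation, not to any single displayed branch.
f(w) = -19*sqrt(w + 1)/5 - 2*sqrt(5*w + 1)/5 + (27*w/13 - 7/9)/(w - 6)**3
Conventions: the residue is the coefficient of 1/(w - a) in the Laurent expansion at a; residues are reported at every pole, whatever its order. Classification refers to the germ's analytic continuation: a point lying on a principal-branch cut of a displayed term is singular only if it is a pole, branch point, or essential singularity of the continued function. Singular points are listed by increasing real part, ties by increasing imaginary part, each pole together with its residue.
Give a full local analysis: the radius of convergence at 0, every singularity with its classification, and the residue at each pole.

Denominator factor (w - 6)^3: pole of order 3 at 6, modulus 6.
Branch term (-19/5)*sqrt(1 - w/(-1)): its argument vanishes at w = -1, a square-root branch point, modulus 1.
Branch term (-2/5)*sqrt(1 - w/(-1/5)): its argument vanishes at w = -1/5, a square-root branch point, modulus 1/5.
The radius of convergence is the smallest modulus among the singular points: 1/5.
The branch terms are analytic at 6 and contribute nothing to the residue; only the rational part matters.
At the order-3 pole 6 set g(w) = (w - (6))^3*(rational part) = 27*w/13 - 7/9.
Order-3 pole: residue = g''(a)/2; g''(6) = 0, so the residue is 0.
List the singular points by increasing real part (a conjugate pair: the negative imaginary part first).

Radius of convergence at 0: 1/5.
At -1: an algebraic (square-root) branch point.
At -1/5: an algebraic (square-root) branch point.
At 6: a pole of order 3; residue 0.


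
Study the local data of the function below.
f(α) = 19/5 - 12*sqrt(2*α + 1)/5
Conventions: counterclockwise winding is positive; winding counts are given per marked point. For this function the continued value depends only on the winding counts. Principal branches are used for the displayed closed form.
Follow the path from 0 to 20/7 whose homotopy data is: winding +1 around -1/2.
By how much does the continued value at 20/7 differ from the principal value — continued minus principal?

Continued minus principal equals (24/35)*sqrt(329).

The rational part is single-valued and drops out of the difference; each branch term changes only by its own monodromy.
(-12/5)*sqrt(1 - α/(-1/2)): winding +1 is odd, the square root flips sign, contributing -2*(-12/5)*sqrt(1 - (20/7)/(-1/2)) = -2*(-12/5)*sqrt(47/7) = (24/35)*sqrt(329).
Summing the contributions at α = 20/7 gives (24/35)*sqrt(329).


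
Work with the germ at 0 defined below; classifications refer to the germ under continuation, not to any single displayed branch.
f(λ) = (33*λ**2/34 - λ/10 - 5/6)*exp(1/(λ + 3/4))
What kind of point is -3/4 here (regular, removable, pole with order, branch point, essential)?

The point is an essential singularity.

The exponent 1/(λ - (-3/4)) has a pole at -3/4, so exp(1/(λ - (-3/4))) takes every nonzero value near it: an essential singularity (not a pole of any order).


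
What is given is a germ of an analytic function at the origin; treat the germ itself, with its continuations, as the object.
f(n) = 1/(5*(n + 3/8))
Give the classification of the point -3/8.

The point is a pole of order 1.

The denominator factor n + 3/8 vanishes at -3/8 and appears to the power 1; the numerator there equals 1/5, nonzero, and no other factor vanishes.
Hence a pole whose order is the multiplicity, 1.


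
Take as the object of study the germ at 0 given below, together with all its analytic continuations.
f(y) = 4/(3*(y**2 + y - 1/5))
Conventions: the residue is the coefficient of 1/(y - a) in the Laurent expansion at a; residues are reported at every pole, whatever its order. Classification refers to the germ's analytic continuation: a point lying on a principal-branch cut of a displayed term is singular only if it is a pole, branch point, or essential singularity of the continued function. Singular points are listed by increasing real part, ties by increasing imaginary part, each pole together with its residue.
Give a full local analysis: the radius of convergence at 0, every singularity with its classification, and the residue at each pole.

Denominator factor (y**2 + y - 1/5): discriminant 9/5, real irrational roots -1/2 + (3/10)*sqrt(5) and -1/2 - (3/10)*sqrt(5); poles of order 1, moduli -1/2 + (3/10)*sqrt(5) and 1/2 + (3/10)*sqrt(5).
The radius of convergence is the smallest modulus among the singular points: -1/2 + (3/10)*sqrt(5).
The factor y**2 + y - 1/5 splits as (y - a)(y - a') with a = -1/2 - (3/10)*sqrt(5), a' = -1/2 + (3/10)*sqrt(5). At the order-1 pole a set g(y) = (y - a)*f(y) = [4/3] / (y - a').
Simple pole: residue = g(a) at a = -1/2 - (3/10)*sqrt(5), which is -(4/9)*sqrt(5).
The factor y**2 + y - 1/5 splits as (y - a)(y - a') with a = -1/2 + (3/10)*sqrt(5), a' = -1/2 - (3/10)*sqrt(5). At the order-1 pole a set g(y) = (y - a)*f(y) = [4/3] / (y - a').
Simple pole: residue = g(a) at a = -1/2 + (3/10)*sqrt(5), which is (4/9)*sqrt(5).
List the singular points by increasing real part (a conjugate pair: the negative imaginary part first).

Radius of convergence at 0: -1/2 + (3/10)*sqrt(5).
At -1/2 - (3/10)*sqrt(5): a pole of order 1; residue -(4/9)*sqrt(5).
At -1/2 + (3/10)*sqrt(5): a pole of order 1; residue (4/9)*sqrt(5).


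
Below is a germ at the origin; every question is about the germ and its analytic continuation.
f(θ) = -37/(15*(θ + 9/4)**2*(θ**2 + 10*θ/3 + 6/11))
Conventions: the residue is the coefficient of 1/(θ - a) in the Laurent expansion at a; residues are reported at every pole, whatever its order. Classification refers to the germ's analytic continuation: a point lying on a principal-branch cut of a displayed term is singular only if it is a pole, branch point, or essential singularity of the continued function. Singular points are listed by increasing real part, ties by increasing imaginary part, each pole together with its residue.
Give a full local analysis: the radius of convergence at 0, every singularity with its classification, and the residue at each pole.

Radius of convergence at 0: 5/3 - (1/33)*sqrt(2431).
At -5/3 - (1/33)*sqrt(2431): a pole of order 1; residue 54208/134865 + (71720/5961033)*sqrt(2431).
At -9/4: a pole of order 2; residue -108416/134865.
At -5/3 + (1/33)*sqrt(2431): a pole of order 1; residue 54208/134865 - (71720/5961033)*sqrt(2431).


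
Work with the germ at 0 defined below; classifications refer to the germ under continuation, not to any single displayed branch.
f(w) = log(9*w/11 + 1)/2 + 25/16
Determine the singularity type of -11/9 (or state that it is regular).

The term (1/2)*log(1 - w/(-11/9)) has argument 1 - -11/9/(-11/9) = 0 at -11/9: a logarithmic (infinitely-sheeted) branch point; the remaining terms are analytic or single-valued there.

The point is a logarithmic branch point.


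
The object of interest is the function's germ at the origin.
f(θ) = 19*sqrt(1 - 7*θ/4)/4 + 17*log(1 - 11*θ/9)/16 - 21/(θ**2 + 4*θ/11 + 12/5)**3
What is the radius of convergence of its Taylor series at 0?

Denominator factor (θ**2 + 4*θ/11 + 12/5)^3: discriminant -5728/605, complex-conjugate roots (-2/11) + ((2/55)*sqrt(1790))*i and (-2/11) - ((2/55)*sqrt(1790))*i; poles of order 3, moduli (2/5)*sqrt(15) and (2/5)*sqrt(15).
Branch term (17/16)*log(1 - θ/(9/11)): its argument vanishes at θ = 9/11, a logarithmic branch point, modulus 9/11.
Branch term (19/4)*sqrt(1 - θ/(4/7)): its argument vanishes at θ = 4/7, a square-root branch point, modulus 4/7.
The radius of convergence is the smallest modulus among the singular points: 4/7.

The radius of convergence is 4/7.


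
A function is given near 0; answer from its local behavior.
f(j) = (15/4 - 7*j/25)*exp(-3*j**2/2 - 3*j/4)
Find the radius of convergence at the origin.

The radius of convergence is infinite.

The factor exp(-3*j**2/2 - 3*j/4) is entire and contributes no finite singular point.
The polynomial part has no poles.
No finite singular points: the Taylor series at 0 converges everywhere.


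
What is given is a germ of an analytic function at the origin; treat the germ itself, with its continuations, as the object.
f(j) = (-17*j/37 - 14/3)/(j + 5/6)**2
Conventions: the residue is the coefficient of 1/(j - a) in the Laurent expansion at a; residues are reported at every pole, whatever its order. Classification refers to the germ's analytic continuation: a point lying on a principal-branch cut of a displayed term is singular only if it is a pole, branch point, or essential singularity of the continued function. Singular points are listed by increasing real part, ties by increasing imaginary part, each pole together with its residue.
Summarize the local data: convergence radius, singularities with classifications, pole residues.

Denominator factor (j + 5/6)^2: pole of order 2 at -5/6, modulus 5/6.
The radius of convergence is the smallest modulus among the singular points: 5/6.
At the order-2 pole -5/6 set g(j) = (j - (-5/6))^2*f(j) = -17*j/37 - 14/3.
Order-2 pole: residue = g'(a); g'(-5/6) = -17/37, so the residue is -17/37.

Radius of convergence at 0: 5/6.
At -5/6: a pole of order 2; residue -17/37.


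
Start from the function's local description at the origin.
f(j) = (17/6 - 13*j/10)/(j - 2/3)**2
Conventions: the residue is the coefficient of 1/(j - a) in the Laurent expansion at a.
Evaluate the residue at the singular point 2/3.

At the order-2 pole 2/3 set g(j) = (j - (2/3))^2*f(j) = 17/6 - 13*j/10.
Order-2 pole: residue = g'(a); g'(2/3) = -13/10, so the residue is -13/10.

The residue is -13/10.


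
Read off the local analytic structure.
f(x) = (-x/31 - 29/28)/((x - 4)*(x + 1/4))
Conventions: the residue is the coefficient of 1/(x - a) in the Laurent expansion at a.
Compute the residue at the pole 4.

The residue is -1011/3689.

At the order-1 pole 4 set g(x) = (x - (4))*f(x) = (-x/31 - 29/28)/(x + 1/4).
Simple pole: residue = g(a) at a = 4, which is -1011/3689.


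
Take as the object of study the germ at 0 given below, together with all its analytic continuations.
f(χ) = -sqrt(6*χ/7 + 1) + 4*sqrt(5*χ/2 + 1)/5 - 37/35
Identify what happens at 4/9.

There is no denominator, hence no pole anywhere.
Branch term sqrt(1 - χ/(-7/6)): argument at 4/9 is 29/21, nonzero, so 4/9 is not its branch point (a point on a principal cut is still regular for the continued germ).
Branch term sqrt(1 - χ/(-2/5)): argument at 4/9 is 19/9, nonzero, so 4/9 is not its branch point (a point on a principal cut is still regular for the continued germ).
So the germ continues analytically to 4/9.

The point is a regular point.


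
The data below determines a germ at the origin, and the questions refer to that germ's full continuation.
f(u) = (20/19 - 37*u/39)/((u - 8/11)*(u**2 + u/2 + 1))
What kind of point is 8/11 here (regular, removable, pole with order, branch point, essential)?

The point is a pole of order 1.

The denominator factor u - 8/11 vanishes at 8/11 and appears to the power 1; the numerator there equals 2956/8151, nonzero, and no other factor vanishes.
Hence a pole whose order is the multiplicity, 1.


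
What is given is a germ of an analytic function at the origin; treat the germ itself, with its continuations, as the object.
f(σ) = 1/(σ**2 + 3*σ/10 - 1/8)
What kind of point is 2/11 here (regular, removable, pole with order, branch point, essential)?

Denominator factors: σ**2 + 3*σ/10 - 1/8 = -181/4840 at σ = 2/11 — none vanishes.
So the germ continues analytically to 2/11.

The point is a regular point.


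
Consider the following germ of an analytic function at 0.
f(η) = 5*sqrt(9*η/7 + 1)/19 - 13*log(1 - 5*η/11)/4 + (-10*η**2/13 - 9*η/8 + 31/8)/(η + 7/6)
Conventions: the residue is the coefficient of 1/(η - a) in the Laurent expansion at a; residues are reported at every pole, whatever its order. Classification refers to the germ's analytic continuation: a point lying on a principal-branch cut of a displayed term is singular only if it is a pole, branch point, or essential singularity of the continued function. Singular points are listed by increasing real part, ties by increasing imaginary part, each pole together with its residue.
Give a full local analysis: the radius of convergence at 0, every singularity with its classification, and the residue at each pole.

Denominator factor (η + 7/6): pole of order 1 at -7/6, modulus 7/6.
Branch term (-13/4)*log(1 - η/(11/5)): its argument vanishes at η = 11/5, a logarithmic branch point, modulus 11/5.
Branch term (5/19)*sqrt(1 - η/(-7/9)): its argument vanishes at η = -7/9, a square-root branch point, modulus 7/9.
The radius of convergence is the smallest modulus among the singular points: 7/9.
The branch terms are analytic at -7/6 and contribute nothing to the residue; only the rational part matters.
At the order-1 pole -7/6 set g(η) = (η - (-7/6))*(rational part) = -10*η**2/13 - 9*η/8 + 31/8.
Simple pole: residue = g(a) at a = -7/6, which is 7751/1872.
List the singular points by increasing real part (a conjugate pair: the negative imaginary part first).

Radius of convergence at 0: 7/9.
At -7/6: a pole of order 1; residue 7751/1872.
At -7/9: an algebraic (square-root) branch point.
At 11/5: a logarithmic branch point.


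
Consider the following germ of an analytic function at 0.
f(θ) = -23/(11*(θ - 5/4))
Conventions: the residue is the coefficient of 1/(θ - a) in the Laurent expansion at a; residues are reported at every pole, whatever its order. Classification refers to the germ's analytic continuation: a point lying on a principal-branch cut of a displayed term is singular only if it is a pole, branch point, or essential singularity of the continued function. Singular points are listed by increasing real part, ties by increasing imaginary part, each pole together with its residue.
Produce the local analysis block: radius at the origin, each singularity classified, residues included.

Radius of convergence at 0: 5/4.
At 5/4: a pole of order 1; residue -23/11.

Denominator factor (θ - 5/4): pole of order 1 at 5/4, modulus 5/4.
The radius of convergence is the smallest modulus among the singular points: 5/4.
At the order-1 pole 5/4 set g(θ) = (θ - (5/4))*f(θ) = -23/11.
Simple pole: residue = g(a) at a = 5/4, which is -23/11.


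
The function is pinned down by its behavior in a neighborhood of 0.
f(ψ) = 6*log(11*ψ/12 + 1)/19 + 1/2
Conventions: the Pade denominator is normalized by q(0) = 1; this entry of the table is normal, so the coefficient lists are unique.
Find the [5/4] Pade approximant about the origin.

The Pade approximant has numerator coefficients [1/2, 671/513, 18997/16416, 30613/76608, 161051/3677184, 161051/496419840]; denominator coefficients [1, 55/27, 605/432, 6655/18144, 73205/2612736].

Taylor coefficients needed (expand at 0): a_0 = 1/2, a_1 = 11/38, a_2 = -121/912, a_3 = 1331/16416, a_4 = -14641/262656, a_5 = 161051/3939840, a_6 = -1771561/56733696, a_7 = 19487171/794271744, a_8 = -214358881/10892869632, a_9 = 2357947691/147053740032.
Write the denominator as Q(ψ) = 1 + q1*ψ + q2*ψ^2 + q3*ψ^3 + q4*ψ^4. Requiring Q*f - P = O(ψ^10) with deg P <= 5 kills the coefficients of ψ^6..ψ^9 in Q*f:
  ψ^6: a_6 + q1*a_5 + q2*a_4 + q3*a_3 + q4*a_2 = 0, i.e. -1771561/56733696 + (161051/3939840)*q1 + (-14641/262656)*q2 + (1331/16416)*q3 + (-121/912)*q4 = 0.
  ψ^7: a_7 + q1*a_6 + q2*a_5 + q3*a_4 + q4*a_3 = 0, i.e. 19487171/794271744 + (-1771561/56733696)*q1 + (161051/3939840)*q2 + (-14641/262656)*q3 + (1331/16416)*q4 = 0.
  ψ^8: a_8 + q1*a_7 + q2*a_6 + q3*a_5 + q4*a_4 = 0, i.e. -214358881/10892869632 + (19487171/794271744)*q1 + (-1771561/56733696)*q2 + (161051/3939840)*q3 + (-14641/262656)*q4 = 0.
  ψ^9: a_9 + q1*a_8 + q2*a_7 + q3*a_6 + q4*a_5 = 0, i.e. 2357947691/147053740032 + (-214358881/10892869632)*q1 + (19487171/794271744)*q2 + (-1771561/56733696)*q3 + (161051/3939840)*q4 = 0.
Solving this linear system: q1 = 55/27, q2 = 605/432, q3 = 6655/18144, q4 = 73205/2612736.
The numerator is Q*f truncated at degree 5: P0 = a_0 = 1/2; P1 = a_1 + q1*a_0 = 671/513; P2 = a_2 + q1*a_1 + q2*a_0 = 18997/16416; P3 = a_3 + q1*a_2 + q2*a_1 + q3*a_0 = 30613/76608; P4 = a_4 + q1*a_3 + q2*a_2 + q3*a_1 + q4*a_0 = 161051/3677184; P5 = a_5 + q1*a_4 + q2*a_3 + q3*a_2 + q4*a_1 = 161051/496419840.


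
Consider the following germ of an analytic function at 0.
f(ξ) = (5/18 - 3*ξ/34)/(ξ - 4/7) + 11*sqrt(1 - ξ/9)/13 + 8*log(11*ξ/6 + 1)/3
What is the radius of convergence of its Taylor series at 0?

Denominator factor (ξ - 4/7): pole of order 1 at 4/7, modulus 4/7.
Branch term (8/3)*log(1 - ξ/(-6/11)): its argument vanishes at ξ = -6/11, a logarithmic branch point, modulus 6/11.
Branch term (11/13)*sqrt(1 - ξ/(9)): its argument vanishes at ξ = 9, a square-root branch point, modulus 9.
The radius of convergence is the smallest modulus among the singular points: 6/11.

The radius of convergence is 6/11.


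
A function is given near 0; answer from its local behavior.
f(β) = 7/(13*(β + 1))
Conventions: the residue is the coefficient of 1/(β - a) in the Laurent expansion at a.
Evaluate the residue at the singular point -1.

The residue is 7/13.

At the order-1 pole -1 set g(β) = (β - (-1))*f(β) = 7/13.
Simple pole: residue = g(a) at a = -1, which is 7/13.


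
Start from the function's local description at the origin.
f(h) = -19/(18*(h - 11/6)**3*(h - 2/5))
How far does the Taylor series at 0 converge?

Denominator factor (h - 2/5): pole of order 1 at 2/5, modulus 2/5.
Denominator factor (h - 11/6)^3: pole of order 3 at 11/6, modulus 11/6.
The radius of convergence is the smallest modulus among the singular points: 2/5.

The radius of convergence is 2/5.


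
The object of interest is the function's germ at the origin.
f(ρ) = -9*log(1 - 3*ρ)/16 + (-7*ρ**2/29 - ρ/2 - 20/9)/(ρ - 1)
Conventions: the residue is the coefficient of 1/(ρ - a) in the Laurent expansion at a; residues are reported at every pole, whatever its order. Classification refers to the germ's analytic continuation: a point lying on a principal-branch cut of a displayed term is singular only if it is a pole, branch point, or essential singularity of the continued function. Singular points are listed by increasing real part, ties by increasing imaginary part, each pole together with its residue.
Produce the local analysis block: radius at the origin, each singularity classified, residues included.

Radius of convergence at 0: 1/3.
At 1/3: a logarithmic branch point.
At 1: a pole of order 1; residue -1547/522.

Denominator factor (ρ - 1): pole of order 1 at 1, modulus 1.
Branch term (-9/16)*log(1 - ρ/(1/3)): its argument vanishes at ρ = 1/3, a logarithmic branch point, modulus 1/3.
The radius of convergence is the smallest modulus among the singular points: 1/3.
The branch term is analytic at 1 and contributes nothing to the residue; only the rational part matters.
At the order-1 pole 1 set g(ρ) = (ρ - (1))*(rational part) = -7*ρ**2/29 - ρ/2 - 20/9.
Simple pole: residue = g(a) at a = 1, which is -1547/522.
List the singular points by increasing real part (a conjugate pair: the negative imaginary part first).


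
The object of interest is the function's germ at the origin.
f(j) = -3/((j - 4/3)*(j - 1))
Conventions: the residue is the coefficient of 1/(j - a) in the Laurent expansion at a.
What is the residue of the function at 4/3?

At the order-1 pole 4/3 set g(j) = (j - (4/3))*f(j) = -3/(j - 1).
Simple pole: residue = g(a) at a = 4/3, which is -9.

The residue is -9.


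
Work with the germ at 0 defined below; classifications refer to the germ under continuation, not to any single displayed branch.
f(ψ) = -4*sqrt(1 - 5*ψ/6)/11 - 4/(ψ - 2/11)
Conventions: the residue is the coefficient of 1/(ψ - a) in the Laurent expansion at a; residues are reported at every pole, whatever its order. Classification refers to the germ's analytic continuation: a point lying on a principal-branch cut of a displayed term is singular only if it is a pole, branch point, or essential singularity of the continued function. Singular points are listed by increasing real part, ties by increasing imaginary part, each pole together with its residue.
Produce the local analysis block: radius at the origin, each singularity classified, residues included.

Radius of convergence at 0: 2/11.
At 2/11: a pole of order 1; residue -4.
At 6/5: an algebraic (square-root) branch point.

Denominator factor (ψ - 2/11): pole of order 1 at 2/11, modulus 2/11.
Branch term (-4/11)*sqrt(1 - ψ/(6/5)): its argument vanishes at ψ = 6/5, a square-root branch point, modulus 6/5.
The radius of convergence is the smallest modulus among the singular points: 2/11.
The branch term is analytic at 2/11 and contributes nothing to the residue; only the rational part matters.
At the order-1 pole 2/11 set g(ψ) = (ψ - (2/11))*(rational part) = -4.
Simple pole: residue = g(a) at a = 2/11, which is -4.
List the singular points by increasing real part (a conjugate pair: the negative imaginary part first).


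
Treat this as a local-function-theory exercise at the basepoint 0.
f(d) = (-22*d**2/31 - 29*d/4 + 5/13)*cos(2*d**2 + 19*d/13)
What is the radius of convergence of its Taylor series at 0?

The radius of convergence is infinite.

The factor cos(2*d**2 + 19*d/13) is entire and contributes no finite singular point.
The polynomial part has no poles.
No finite singular points: the Taylor series at 0 converges everywhere.


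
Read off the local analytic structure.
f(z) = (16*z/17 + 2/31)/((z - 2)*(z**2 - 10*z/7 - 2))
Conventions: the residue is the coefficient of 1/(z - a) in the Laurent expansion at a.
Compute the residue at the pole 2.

At the order-1 pole 2 set g(z) = (z - (2))*f(z) = (16*z/17 + 2/31)/(z**2 - 10*z/7 - 2).
Simple pole: residue = g(a) at a = 2, which is -1197/527.

The residue is -1197/527.


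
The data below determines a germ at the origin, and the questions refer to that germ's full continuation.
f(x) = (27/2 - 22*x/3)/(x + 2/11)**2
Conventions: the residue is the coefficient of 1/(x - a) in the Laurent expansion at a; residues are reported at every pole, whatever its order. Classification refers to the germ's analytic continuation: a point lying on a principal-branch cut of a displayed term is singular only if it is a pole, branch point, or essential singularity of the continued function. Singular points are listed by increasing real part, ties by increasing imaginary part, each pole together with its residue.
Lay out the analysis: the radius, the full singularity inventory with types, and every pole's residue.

Denominator factor (x + 2/11)^2: pole of order 2 at -2/11, modulus 2/11.
The radius of convergence is the smallest modulus among the singular points: 2/11.
At the order-2 pole -2/11 set g(x) = (x - (-2/11))^2*f(x) = 27/2 - 22*x/3.
Order-2 pole: residue = g'(a); g'(-2/11) = -22/3, so the residue is -22/3.

Radius of convergence at 0: 2/11.
At -2/11: a pole of order 2; residue -22/3.
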